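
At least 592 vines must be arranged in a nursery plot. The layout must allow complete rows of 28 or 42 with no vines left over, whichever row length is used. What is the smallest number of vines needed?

672

The number of vines must be a common multiple of 28 and 42, so a multiple of their LCM.
28 = 2^2 × 7
42 = 2 × 3 × 7
LCM(28, 42) = 2^2 × 3 × 7 = 84.
Smallest multiple of 84 that is ≥ 592: ⌈592/84⌉ × 84 = 8 × 84 = 672.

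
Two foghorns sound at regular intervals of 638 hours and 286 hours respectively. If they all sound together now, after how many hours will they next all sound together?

8294 hours

They coincide at every common multiple of the periods; the first is the LCM.
638 = 2 × 11 × 29
286 = 2 × 11 × 13
LCM(638, 286) = 2 × 11 × 13 × 29 = 8294.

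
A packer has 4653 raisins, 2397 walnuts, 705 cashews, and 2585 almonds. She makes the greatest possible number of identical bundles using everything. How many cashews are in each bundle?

15

Number of bundles = gcd(4653, 2397, 705, 2585).
4653 = 3^2 × 11 × 47
2397 = 3 × 17 × 47
705 = 3 × 5 × 47
2585 = 5 × 11 × 47
gcd(4653, 2397, 705, 2585) = 47.
cashews per bundle = 705 / 47 = 15.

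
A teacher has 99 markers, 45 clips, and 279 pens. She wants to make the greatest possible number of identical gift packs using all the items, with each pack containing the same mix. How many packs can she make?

The pack count must divide each quantity, so the greatest is gcd(99, 45, 279).
99 = 3^2 × 11
45 = 3^2 × 5
279 = 3^2 × 31
gcd(99, 45, 279) = 3^2 = 9.

9 packs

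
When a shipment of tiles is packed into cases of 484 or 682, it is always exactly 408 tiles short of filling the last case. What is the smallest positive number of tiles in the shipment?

14596

Being 408 short of a full case of size k means N ≡ −408 (mod k), i.e. N + 408 is a multiple of each size.
484 = 2^2 × 11^2
682 = 2 × 11 × 31
LCM(484, 682) = 2^2 × 11^2 × 31 = 15004.
Smallest positive N is 15004 − 408 = 14596.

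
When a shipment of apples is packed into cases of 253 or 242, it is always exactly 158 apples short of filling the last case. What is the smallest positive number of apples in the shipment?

Being 158 short of a full case of size k means N ≡ −158 (mod k), i.e. N + 158 is a multiple of each size.
253 = 11 × 23
242 = 2 × 11^2
LCM(253, 242) = 2 × 11^2 × 23 = 5566.
Smallest positive N is 5566 − 158 = 5408.

5408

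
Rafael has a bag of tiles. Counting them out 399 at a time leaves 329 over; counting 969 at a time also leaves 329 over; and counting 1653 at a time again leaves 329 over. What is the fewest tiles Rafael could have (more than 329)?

N − 329 must be a common multiple of 399, 969, and 1653.
399 = 3 × 7 × 19
969 = 3 × 17 × 19
1653 = 3 × 19 × 29
LCM(399, 969, 1653) = 3 × 7 × 17 × 19 × 29 = 196707.
Smallest N > 329 is LCM + 329 = 196707 + 329 = 197036.

197036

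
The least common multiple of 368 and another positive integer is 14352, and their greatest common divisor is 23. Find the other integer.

gcd × lcm = product of the two integers, so the other integer is (23 × 14352) / 368 = 897.

897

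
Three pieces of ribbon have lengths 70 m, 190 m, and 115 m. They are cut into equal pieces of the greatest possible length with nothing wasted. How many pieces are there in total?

Piece length = gcd(70, 190, 115).
70 = 2 × 5 × 7
190 = 2 × 5 × 19
115 = 5 × 23
gcd(70, 190, 115) = 5.
Total pieces = 70/5 + 190/5 + 115/5 = 14 + 38 + 23 = 75.

75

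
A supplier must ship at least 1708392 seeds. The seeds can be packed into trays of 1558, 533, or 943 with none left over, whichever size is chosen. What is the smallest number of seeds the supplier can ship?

1863368

The number of seeds must be a common multiple of 1558, 533, and 943, so a multiple of their LCM.
1558 = 2 × 19 × 41
533 = 13 × 41
943 = 23 × 41
LCM(1558, 533, 943) = 2 × 13 × 19 × 23 × 41 = 465842.
Smallest multiple of 465842 that is ≥ 1708392: ⌈1708392/465842⌉ × 465842 = 4 × 465842 = 1863368.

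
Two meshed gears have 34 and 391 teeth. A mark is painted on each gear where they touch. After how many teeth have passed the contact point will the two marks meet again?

The first simultaneous occurrence is after LCM of the individual periods.
34 = 2 × 17
391 = 17 × 23
LCM(34, 391) = 2 × 17 × 23 = 782.

782 teeth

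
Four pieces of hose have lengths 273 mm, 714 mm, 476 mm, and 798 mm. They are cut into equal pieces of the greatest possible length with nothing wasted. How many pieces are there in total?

323

Piece length = gcd(273, 714, 476, 798).
273 = 3 × 7 × 13
714 = 2 × 3 × 7 × 17
476 = 2^2 × 7 × 17
798 = 2 × 3 × 7 × 19
gcd(273, 714, 476, 798) = 7.
Total pieces = 273/7 + 714/7 + 476/7 + 798/7 = 39 + 102 + 68 + 114 = 323.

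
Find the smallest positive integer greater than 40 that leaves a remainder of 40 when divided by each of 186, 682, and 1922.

63466

N − 40 must be a common multiple of 186, 682, and 1922.
186 = 2 × 3 × 31
682 = 2 × 11 × 31
1922 = 2 × 31^2
LCM(186, 682, 1922) = 2 × 3 × 11 × 31^2 = 63426.
Smallest N > 40 is LCM + 40 = 63426 + 40 = 63466.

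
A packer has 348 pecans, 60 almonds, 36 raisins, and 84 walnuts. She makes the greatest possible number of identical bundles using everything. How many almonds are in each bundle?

Number of bundles = gcd(348, 60, 36, 84).
348 = 2^2 × 3 × 29
60 = 2^2 × 3 × 5
36 = 2^2 × 3^2
84 = 2^2 × 3 × 7
gcd(348, 60, 36, 84) = 2^2 × 3 = 12.
almonds per bundle = 60 / 12 = 5.

5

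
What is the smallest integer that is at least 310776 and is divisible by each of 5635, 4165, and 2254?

The integer must be a common multiple of 5635, 4165, and 2254, so a multiple of their LCM.
5635 = 5 × 7^2 × 23
4165 = 5 × 7^2 × 17
2254 = 2 × 7^2 × 23
LCM(5635, 4165, 2254) = 2 × 5 × 7^2 × 17 × 23 = 191590.
Smallest multiple of 191590 that is ≥ 310776: ⌈310776/191590⌉ × 191590 = 2 × 191590 = 383180.

383180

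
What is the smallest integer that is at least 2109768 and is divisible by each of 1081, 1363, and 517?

The integer must be a common multiple of 1081, 1363, and 517, so a multiple of their LCM.
1081 = 23 × 47
1363 = 29 × 47
517 = 11 × 47
LCM(1081, 1363, 517) = 11 × 23 × 29 × 47 = 344839.
Smallest multiple of 344839 that is ≥ 2109768: ⌈2109768/344839⌉ × 344839 = 7 × 344839 = 2413873.

2413873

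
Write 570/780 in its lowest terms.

19/26

570 = 2 × 3 × 5 × 19
780 = 2^2 × 3 × 5 × 13
gcd(570, 780) = 2 × 3 × 5 = 30.
Divide numerator and denominator by 30: 570/780 = 19/26.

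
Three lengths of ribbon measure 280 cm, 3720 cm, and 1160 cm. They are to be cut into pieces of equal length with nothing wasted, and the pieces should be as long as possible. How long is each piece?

The greatest length dividing all of 280, 3720, and 1160 is their gcd.
280 = 2^3 × 5 × 7
3720 = 2^3 × 3 × 5 × 31
1160 = 2^3 × 5 × 29
gcd(280, 3720, 1160) = 2^3 × 5 = 40.

40 cm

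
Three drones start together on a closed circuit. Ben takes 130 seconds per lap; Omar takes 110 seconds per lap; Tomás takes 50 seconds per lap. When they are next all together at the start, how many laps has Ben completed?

55 laps

They are all back at their starting positions together after one LCM of the periods.
130 = 2 × 5 × 13
110 = 2 × 5 × 11
50 = 2 × 5^2
LCM(130, 110, 50) = 2 × 5^2 × 11 × 13 = 7150.
Laps for period 130: 7150 / 130 = 55.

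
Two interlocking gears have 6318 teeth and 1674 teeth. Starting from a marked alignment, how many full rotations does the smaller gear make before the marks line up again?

117 rotations

All finish a whole number of cycles simultaneously at t = LCM of the periods.
6318 = 2 × 3^5 × 13
1674 = 2 × 3^3 × 31
LCM(6318, 1674) = 2 × 3^5 × 13 × 31 = 195858.
Rotations for period 1674: 195858 / 1674 = 117.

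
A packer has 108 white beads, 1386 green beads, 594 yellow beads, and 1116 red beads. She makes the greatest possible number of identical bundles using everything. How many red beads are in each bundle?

62

Number of bundles = gcd(108, 1386, 594, 1116).
108 = 2^2 × 3^3
1386 = 2 × 3^2 × 7 × 11
594 = 2 × 3^3 × 11
1116 = 2^2 × 3^2 × 31
gcd(108, 1386, 594, 1116) = 2 × 3^2 = 18.
red beads per bundle = 1116 / 18 = 62.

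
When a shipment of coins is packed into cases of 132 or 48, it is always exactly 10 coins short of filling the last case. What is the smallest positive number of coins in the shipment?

518

Being 10 short of a full case of size k means N ≡ −10 (mod k), i.e. N + 10 is a multiple of each size.
132 = 2^2 × 3 × 11
48 = 2^4 × 3
LCM(132, 48) = 2^4 × 3 × 11 = 528.
Smallest positive N is 528 − 10 = 518.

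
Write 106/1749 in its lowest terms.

106 = 2 × 53
1749 = 3 × 11 × 53
gcd(106, 1749) = 53.
Divide numerator and denominator by 53: 106/1749 = 2/33.

2/33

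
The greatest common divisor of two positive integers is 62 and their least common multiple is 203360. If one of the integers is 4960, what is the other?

For two integers, gcd × lcm = product, so the other is (62 × 203360) / 4960 = 12608320 / 4960 = 2542.

2542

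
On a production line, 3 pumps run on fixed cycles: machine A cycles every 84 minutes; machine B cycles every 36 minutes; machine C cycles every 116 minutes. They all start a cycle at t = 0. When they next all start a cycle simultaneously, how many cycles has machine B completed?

They are all back at their starting positions together after one LCM of the periods.
84 = 2^2 × 3 × 7
36 = 2^2 × 3^2
116 = 2^2 × 29
LCM(84, 36, 116) = 2^2 × 3^2 × 7 × 29 = 7308.
Cycles for period 36: 7308 / 36 = 203.

203 cycles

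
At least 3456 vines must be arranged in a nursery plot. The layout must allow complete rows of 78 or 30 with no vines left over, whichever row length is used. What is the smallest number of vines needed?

The number of vines must be a common multiple of 78 and 30, so a multiple of their LCM.
78 = 2 × 3 × 13
30 = 2 × 3 × 5
LCM(78, 30) = 2 × 3 × 5 × 13 = 390.
Smallest multiple of 390 that is ≥ 3456: ⌈3456/390⌉ × 390 = 9 × 390 = 3510.

3510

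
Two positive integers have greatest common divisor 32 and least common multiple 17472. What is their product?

559104

For any two positive integers, gcd × lcm = product = 32 × 17472 = 559104.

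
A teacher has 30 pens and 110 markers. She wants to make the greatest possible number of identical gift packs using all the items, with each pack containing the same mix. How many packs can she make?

The pack count must divide each quantity, so the greatest is gcd(30, 110).
30 = 2 × 3 × 5
110 = 2 × 5 × 11
gcd(30, 110) = 2 × 5 = 10.

10 packs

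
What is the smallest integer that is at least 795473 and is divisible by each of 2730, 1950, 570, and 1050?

1037400

The integer must be a common multiple of 2730, 1950, 570, and 1050, so a multiple of their LCM.
2730 = 2 × 3 × 5 × 7 × 13
1950 = 2 × 3 × 5^2 × 13
570 = 2 × 3 × 5 × 19
1050 = 2 × 3 × 5^2 × 7
LCM(2730, 1950, 570, 1050) = 2 × 3 × 5^2 × 7 × 13 × 19 = 259350.
Smallest multiple of 259350 that is ≥ 795473: ⌈795473/259350⌉ × 259350 = 4 × 259350 = 1037400.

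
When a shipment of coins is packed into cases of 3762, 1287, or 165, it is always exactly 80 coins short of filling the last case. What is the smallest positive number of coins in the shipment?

Being 80 short of a full case of size k means N ≡ −80 (mod k), i.e. N + 80 is a multiple of each size.
3762 = 2 × 3^2 × 11 × 19
1287 = 3^2 × 11 × 13
165 = 3 × 5 × 11
LCM(3762, 1287, 165) = 2 × 3^2 × 5 × 11 × 13 × 19 = 244530.
Smallest positive N is 244530 − 80 = 244450.

244450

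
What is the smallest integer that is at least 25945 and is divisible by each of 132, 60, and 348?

The integer must be a common multiple of 132, 60, and 348, so a multiple of their LCM.
132 = 2^2 × 3 × 11
60 = 2^2 × 3 × 5
348 = 2^2 × 3 × 29
LCM(132, 60, 348) = 2^2 × 3 × 5 × 11 × 29 = 19140.
Smallest multiple of 19140 that is ≥ 25945: ⌈25945/19140⌉ × 19140 = 2 × 19140 = 38280.

38280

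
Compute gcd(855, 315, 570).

855 = 3^2 × 5 × 19
315 = 3^2 × 5 × 7
570 = 2 × 3 × 5 × 19
gcd(855, 315, 570) = 3 × 5 = 15.

15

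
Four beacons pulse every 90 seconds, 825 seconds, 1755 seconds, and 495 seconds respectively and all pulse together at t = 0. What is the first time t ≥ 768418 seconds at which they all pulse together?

Joint pulses occur at multiples of LCM(90, 825, 1755, 495).
90 = 2 × 3^2 × 5
825 = 3 × 5^2 × 11
1755 = 3^3 × 5 × 13
495 = 3^2 × 5 × 11
LCM(90, 825, 1755, 495) = 2 × 3^3 × 5^2 × 11 × 13 = 193050.
Smallest multiple of 193050 that is ≥ 768418: ⌈768418/193050⌉ × 193050 = 4 × 193050 = 772200.

772200 seconds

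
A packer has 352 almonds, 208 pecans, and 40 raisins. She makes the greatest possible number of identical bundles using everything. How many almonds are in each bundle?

Number of bundles = gcd(352, 208, 40).
352 = 2^5 × 11
208 = 2^4 × 13
40 = 2^3 × 5
gcd(352, 208, 40) = 2^3 = 8.
almonds per bundle = 352 / 8 = 44.

44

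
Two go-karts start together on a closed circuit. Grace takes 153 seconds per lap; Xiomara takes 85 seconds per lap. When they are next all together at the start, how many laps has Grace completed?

All finish a whole number of cycles simultaneously at t = LCM of the periods.
153 = 3^2 × 17
85 = 5 × 17
LCM(153, 85) = 3^2 × 5 × 17 = 765.
Laps for period 153: 765 / 153 = 5.

5 laps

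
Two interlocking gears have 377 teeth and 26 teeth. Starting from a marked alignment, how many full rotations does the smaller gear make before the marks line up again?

All finish a whole number of cycles simultaneously at t = LCM of the periods.
377 = 13 × 29
26 = 2 × 13
LCM(377, 26) = 2 × 13 × 29 = 754.
Rotations for period 26: 754 / 26 = 29.

29 rotations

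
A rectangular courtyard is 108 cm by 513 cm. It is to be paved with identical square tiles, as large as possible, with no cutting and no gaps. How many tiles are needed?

Tile side = gcd(108, 513).
108 = 2^2 × 3^3
513 = 3^3 × 19
gcd(108, 513) = 3^3 = 27.
Tiles: (108/27) × (513/27) = 4 × 19 = 76.

76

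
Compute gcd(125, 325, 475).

25

125 = 5^3
325 = 5^2 × 13
475 = 5^2 × 19
gcd(125, 325, 475) = 5^2 = 25.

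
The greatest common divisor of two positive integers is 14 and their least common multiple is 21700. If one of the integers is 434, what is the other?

For two integers, gcd × lcm = product, so the other is (14 × 21700) / 434 = 303800 / 434 = 700.

700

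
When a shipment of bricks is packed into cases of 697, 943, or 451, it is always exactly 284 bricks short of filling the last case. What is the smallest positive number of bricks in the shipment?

Being 284 short of a full case of size k means N ≡ −284 (mod k), i.e. N + 284 is a multiple of each size.
697 = 17 × 41
943 = 23 × 41
451 = 11 × 41
LCM(697, 943, 451) = 11 × 17 × 23 × 41 = 176341.
Smallest positive N is 176341 − 284 = 176057.

176057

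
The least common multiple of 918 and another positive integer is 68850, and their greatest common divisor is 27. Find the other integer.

gcd × lcm = product of the two integers, so the other integer is (27 × 68850) / 918 = 2025.

2025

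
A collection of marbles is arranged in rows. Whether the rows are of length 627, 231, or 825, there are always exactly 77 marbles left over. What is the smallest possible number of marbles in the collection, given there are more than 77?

109802

N − 77 must be a common multiple of 627, 231, and 825.
627 = 3 × 11 × 19
231 = 3 × 7 × 11
825 = 3 × 5^2 × 11
LCM(627, 231, 825) = 3 × 5^2 × 7 × 11 × 19 = 109725.
Smallest N > 77 is LCM + 77 = 109725 + 77 = 109802.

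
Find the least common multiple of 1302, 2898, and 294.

628866

1302 = 2 × 3 × 7 × 31
2898 = 2 × 3^2 × 7 × 23
294 = 2 × 3 × 7^2
LCM(1302, 2898, 294) = 2 × 3^2 × 7^2 × 23 × 31 = 628866.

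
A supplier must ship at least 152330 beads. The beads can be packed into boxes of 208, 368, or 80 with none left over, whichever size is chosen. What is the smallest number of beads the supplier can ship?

The number of beads must be a common multiple of 208, 368, and 80, so a multiple of their LCM.
208 = 2^4 × 13
368 = 2^4 × 23
80 = 2^4 × 5
LCM(208, 368, 80) = 2^4 × 5 × 13 × 23 = 23920.
Smallest multiple of 23920 that is ≥ 152330: ⌈152330/23920⌉ × 23920 = 7 × 23920 = 167440.

167440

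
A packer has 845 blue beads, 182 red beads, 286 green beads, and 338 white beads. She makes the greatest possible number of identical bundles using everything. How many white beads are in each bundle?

Number of bundles = gcd(845, 182, 286, 338).
845 = 5 × 13^2
182 = 2 × 7 × 13
286 = 2 × 11 × 13
338 = 2 × 13^2
gcd(845, 182, 286, 338) = 13.
white beads per bundle = 338 / 13 = 26.

26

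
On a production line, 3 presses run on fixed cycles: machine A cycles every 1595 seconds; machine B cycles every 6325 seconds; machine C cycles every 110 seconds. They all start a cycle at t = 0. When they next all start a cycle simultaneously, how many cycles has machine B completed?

58 cycles

They are all back at their starting positions together after one LCM of the periods.
1595 = 5 × 11 × 29
6325 = 5^2 × 11 × 23
110 = 2 × 5 × 11
LCM(1595, 6325, 110) = 2 × 5^2 × 11 × 23 × 29 = 366850.
Cycles for period 6325: 366850 / 6325 = 58.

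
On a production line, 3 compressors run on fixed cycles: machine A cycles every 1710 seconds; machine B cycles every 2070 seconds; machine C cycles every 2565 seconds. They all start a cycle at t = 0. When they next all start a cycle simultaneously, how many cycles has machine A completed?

They are all back at their starting positions together after one LCM of the periods.
1710 = 2 × 3^2 × 5 × 19
2070 = 2 × 3^2 × 5 × 23
2565 = 3^3 × 5 × 19
LCM(1710, 2070, 2565) = 2 × 3^3 × 5 × 19 × 23 = 117990.
Cycles for period 1710: 117990 / 1710 = 69.

69 cycles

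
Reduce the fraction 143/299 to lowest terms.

143 = 11 × 13
299 = 13 × 23
gcd(143, 299) = 13.
Divide numerator and denominator by 13: 143/299 = 11/23.

11/23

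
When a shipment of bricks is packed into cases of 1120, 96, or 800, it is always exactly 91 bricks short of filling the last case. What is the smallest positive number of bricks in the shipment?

Being 91 short of a full case of size k means N ≡ −91 (mod k), i.e. N + 91 is a multiple of each size.
1120 = 2^5 × 5 × 7
96 = 2^5 × 3
800 = 2^5 × 5^2
LCM(1120, 96, 800) = 2^5 × 3 × 5^2 × 7 = 16800.
Smallest positive N is 16800 − 91 = 16709.

16709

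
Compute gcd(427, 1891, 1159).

61

427 = 7 × 61
1891 = 31 × 61
1159 = 19 × 61
gcd(427, 1891, 1159) = 61.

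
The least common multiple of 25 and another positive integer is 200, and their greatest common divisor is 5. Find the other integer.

gcd × lcm = product of the two integers, so the other integer is (5 × 200) / 25 = 40.

40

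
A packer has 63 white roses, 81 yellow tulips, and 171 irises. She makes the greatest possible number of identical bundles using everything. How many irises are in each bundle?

19

Number of bundles = gcd(63, 81, 171).
63 = 3^2 × 7
81 = 3^4
171 = 3^2 × 19
gcd(63, 81, 171) = 3^2 = 9.
irises per bundle = 171 / 9 = 19.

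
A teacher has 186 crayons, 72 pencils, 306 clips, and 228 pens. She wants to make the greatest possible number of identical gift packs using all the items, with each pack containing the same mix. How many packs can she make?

6 packs

The pack count must divide each quantity, so the greatest is gcd(186, 72, 306, 228).
186 = 2 × 3 × 31
72 = 2^3 × 3^2
306 = 2 × 3^2 × 17
228 = 2^2 × 3 × 19
gcd(186, 72, 306, 228) = 2 × 3 = 6.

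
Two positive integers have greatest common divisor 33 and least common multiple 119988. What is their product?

3959604

For any two positive integers, gcd × lcm = product = 33 × 119988 = 3959604.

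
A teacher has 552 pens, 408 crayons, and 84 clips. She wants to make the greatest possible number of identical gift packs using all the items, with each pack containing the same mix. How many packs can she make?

The pack count must divide each quantity, so the greatest is gcd(552, 408, 84).
552 = 2^3 × 3 × 23
408 = 2^3 × 3 × 17
84 = 2^2 × 3 × 7
gcd(552, 408, 84) = 2^2 × 3 = 12.

12 packs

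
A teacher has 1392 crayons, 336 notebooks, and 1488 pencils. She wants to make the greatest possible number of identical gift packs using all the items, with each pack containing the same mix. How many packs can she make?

48 packs

The pack count must divide each quantity, so the greatest is gcd(1392, 336, 1488).
1392 = 2^4 × 3 × 29
336 = 2^4 × 3 × 7
1488 = 2^4 × 3 × 31
gcd(1392, 336, 1488) = 2^4 × 3 = 48.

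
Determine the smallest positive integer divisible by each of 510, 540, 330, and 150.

504900

510 = 2 × 3 × 5 × 17
540 = 2^2 × 3^3 × 5
330 = 2 × 3 × 5 × 11
150 = 2 × 3 × 5^2
LCM(510, 540, 330, 150) = 2^2 × 3^3 × 5^2 × 11 × 17 = 504900.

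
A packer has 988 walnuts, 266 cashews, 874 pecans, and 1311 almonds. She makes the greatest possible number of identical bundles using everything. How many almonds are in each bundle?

69

Number of bundles = gcd(988, 266, 874, 1311).
988 = 2^2 × 13 × 19
266 = 2 × 7 × 19
874 = 2 × 19 × 23
1311 = 3 × 19 × 23
gcd(988, 266, 874, 1311) = 19.
almonds per bundle = 1311 / 19 = 69.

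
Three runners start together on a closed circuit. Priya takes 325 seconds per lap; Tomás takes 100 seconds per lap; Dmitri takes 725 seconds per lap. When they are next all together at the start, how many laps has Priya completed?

116 laps

The first common completion time is the LCM of the periods.
325 = 5^2 × 13
100 = 2^2 × 5^2
725 = 5^2 × 29
LCM(325, 100, 725) = 2^2 × 5^2 × 13 × 29 = 37700.
Laps for period 325: 37700 / 325 = 116.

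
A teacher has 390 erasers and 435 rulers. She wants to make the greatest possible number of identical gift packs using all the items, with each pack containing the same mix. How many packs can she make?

The pack count must divide each quantity, so the greatest is gcd(390, 435).
390 = 2 × 3 × 5 × 13
435 = 3 × 5 × 29
gcd(390, 435) = 3 × 5 = 15.

15 packs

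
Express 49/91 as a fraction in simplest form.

7/13

49 = 7^2
91 = 7 × 13
gcd(49, 91) = 7.
Divide numerator and denominator by 7: 49/91 = 7/13.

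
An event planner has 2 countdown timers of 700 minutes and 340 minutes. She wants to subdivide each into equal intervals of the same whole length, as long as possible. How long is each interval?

By the Euclidean algorithm:
700 = 2 × 340 + 20
340 = 17 × 20 + 0
gcd(700, 340) = 20.

20 minutes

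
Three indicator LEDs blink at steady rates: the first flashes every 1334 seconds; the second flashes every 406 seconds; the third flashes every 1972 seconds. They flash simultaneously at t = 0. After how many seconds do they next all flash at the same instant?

We need the least common multiple of the intervals.
1334 = 2 × 23 × 29
406 = 2 × 7 × 29
1972 = 2^2 × 17 × 29
LCM(1334, 406, 1972) = 2^2 × 7 × 17 × 23 × 29 = 317492.

317492 seconds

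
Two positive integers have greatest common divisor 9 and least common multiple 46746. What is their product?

420714

For any two positive integers, gcd × lcm = product = 9 × 46746 = 420714.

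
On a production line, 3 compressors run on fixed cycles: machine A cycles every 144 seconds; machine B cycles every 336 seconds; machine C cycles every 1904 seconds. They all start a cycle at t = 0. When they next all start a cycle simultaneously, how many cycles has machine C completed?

They are all back at their starting positions together after one LCM of the periods.
144 = 2^4 × 3^2
336 = 2^4 × 3 × 7
1904 = 2^4 × 7 × 17
LCM(144, 336, 1904) = 2^4 × 3^2 × 7 × 17 = 17136.
Cycles for period 1904: 17136 / 1904 = 9.

9 cycles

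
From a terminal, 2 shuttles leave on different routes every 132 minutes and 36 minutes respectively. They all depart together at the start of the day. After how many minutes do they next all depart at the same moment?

They coincide at every common multiple of the periods; the first is the LCM.
132 = 2^2 × 3 × 11
36 = 2^2 × 3^2
LCM(132, 36) = 2^2 × 3^2 × 11 = 396.

396 minutes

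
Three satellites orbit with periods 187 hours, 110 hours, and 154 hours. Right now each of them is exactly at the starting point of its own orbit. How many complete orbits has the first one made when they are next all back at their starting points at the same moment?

70 orbits

They are all back at their starting positions together after one LCM of the periods.
187 = 11 × 17
110 = 2 × 5 × 11
154 = 2 × 7 × 11
LCM(187, 110, 154) = 2 × 5 × 7 × 11 × 17 = 13090.
Orbits for period 187: 13090 / 187 = 70.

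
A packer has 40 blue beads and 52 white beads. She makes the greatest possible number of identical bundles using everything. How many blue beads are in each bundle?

10

Number of bundles = gcd(40, 52).
40 = 2^3 × 5
52 = 2^2 × 13
gcd(40, 52) = 2^2 = 4.
blue beads per bundle = 40 / 4 = 10.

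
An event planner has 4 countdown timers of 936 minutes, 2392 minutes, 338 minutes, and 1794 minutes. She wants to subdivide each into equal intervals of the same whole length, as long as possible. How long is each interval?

26 minutes

The interval must divide each timer length; the longest such is the gcd.
936 = 2^3 × 3^2 × 13
2392 = 2^3 × 13 × 23
338 = 2 × 13^2
1794 = 2 × 3 × 13 × 23
gcd(936, 2392, 338, 1794) = 2 × 13 = 26.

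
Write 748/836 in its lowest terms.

748 = 2^2 × 11 × 17
836 = 2^2 × 11 × 19
gcd(748, 836) = 2^2 × 11 = 44.
Divide numerator and denominator by 44: 748/836 = 17/19.

17/19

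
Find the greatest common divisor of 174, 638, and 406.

58

174 = 2 × 3 × 29
638 = 2 × 11 × 29
406 = 2 × 7 × 29
gcd(174, 638, 406) = 2 × 29 = 58.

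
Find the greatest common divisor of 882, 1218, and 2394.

882 = 2 × 3^2 × 7^2
1218 = 2 × 3 × 7 × 29
2394 = 2 × 3^2 × 7 × 19
gcd(882, 1218, 2394) = 2 × 3 × 7 = 42.

42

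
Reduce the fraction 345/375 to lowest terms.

23/25

345 = 3 × 5 × 23
375 = 3 × 5^3
gcd(345, 375) = 3 × 5 = 15.
Divide numerator and denominator by 15: 345/375 = 23/25.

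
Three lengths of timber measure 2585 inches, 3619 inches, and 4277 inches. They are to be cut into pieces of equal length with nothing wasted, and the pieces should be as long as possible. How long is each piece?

The greatest length dividing all of 2585, 3619, and 4277 is their gcd.
2585 = 5 × 11 × 47
3619 = 7 × 11 × 47
4277 = 7 × 13 × 47
gcd(2585, 3619, 4277) = 47.

47 inches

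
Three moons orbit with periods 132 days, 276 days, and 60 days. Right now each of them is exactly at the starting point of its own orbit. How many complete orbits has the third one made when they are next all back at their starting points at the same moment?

253 orbits

They are all back at their starting positions together after one LCM of the periods.
132 = 2^2 × 3 × 11
276 = 2^2 × 3 × 23
60 = 2^2 × 3 × 5
LCM(132, 276, 60) = 2^2 × 3 × 5 × 11 × 23 = 15180.
Orbits for period 60: 15180 / 60 = 253.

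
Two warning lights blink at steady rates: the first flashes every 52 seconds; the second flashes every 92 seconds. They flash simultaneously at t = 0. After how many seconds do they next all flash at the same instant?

We need the least common multiple of the intervals.
52 = 2^2 × 13
92 = 2^2 × 23
LCM(52, 92) = 2^2 × 13 × 23 = 1196.

1196 seconds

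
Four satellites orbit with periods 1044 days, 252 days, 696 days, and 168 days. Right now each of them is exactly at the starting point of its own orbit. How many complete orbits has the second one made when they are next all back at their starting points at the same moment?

58 orbits

The first common completion time is the LCM of the periods.
1044 = 2^2 × 3^2 × 29
252 = 2^2 × 3^2 × 7
696 = 2^3 × 3 × 29
168 = 2^3 × 3 × 7
LCM(1044, 252, 696, 168) = 2^3 × 3^2 × 7 × 29 = 14616.
Orbits for period 252: 14616 / 252 = 58.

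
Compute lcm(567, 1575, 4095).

567 = 3^4 × 7
1575 = 3^2 × 5^2 × 7
4095 = 3^2 × 5 × 7 × 13
LCM(567, 1575, 4095) = 3^4 × 5^2 × 7 × 13 = 184275.

184275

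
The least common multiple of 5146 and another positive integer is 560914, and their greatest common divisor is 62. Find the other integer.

gcd × lcm = product of the two integers, so the other integer is (62 × 560914) / 5146 = 6758.

6758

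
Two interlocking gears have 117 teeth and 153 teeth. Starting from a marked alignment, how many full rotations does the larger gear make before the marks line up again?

13 rotations

They are all back at their starting positions together after one LCM of the periods.
117 = 3^2 × 13
153 = 3^2 × 17
LCM(117, 153) = 3^2 × 13 × 17 = 1989.
Rotations for period 153: 1989 / 153 = 13.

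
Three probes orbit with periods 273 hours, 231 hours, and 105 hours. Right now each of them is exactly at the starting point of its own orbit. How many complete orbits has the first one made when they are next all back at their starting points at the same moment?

55 orbits

The first common completion time is the LCM of the periods.
273 = 3 × 7 × 13
231 = 3 × 7 × 11
105 = 3 × 5 × 7
LCM(273, 231, 105) = 3 × 5 × 7 × 11 × 13 = 15015.
Orbits for period 273: 15015 / 273 = 55.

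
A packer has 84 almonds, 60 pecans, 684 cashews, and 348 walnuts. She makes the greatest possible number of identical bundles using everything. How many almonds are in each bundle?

7

Number of bundles = gcd(84, 60, 684, 348).
84 = 2^2 × 3 × 7
60 = 2^2 × 3 × 5
684 = 2^2 × 3^2 × 19
348 = 2^2 × 3 × 29
gcd(84, 60, 684, 348) = 2^2 × 3 = 12.
almonds per bundle = 84 / 12 = 7.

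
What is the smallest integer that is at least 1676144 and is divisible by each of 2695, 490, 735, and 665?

1843380

The integer must be a common multiple of 2695, 490, 735, and 665, so a multiple of their LCM.
2695 = 5 × 7^2 × 11
490 = 2 × 5 × 7^2
735 = 3 × 5 × 7^2
665 = 5 × 7 × 19
LCM(2695, 490, 735, 665) = 2 × 3 × 5 × 7^2 × 11 × 19 = 307230.
Smallest multiple of 307230 that is ≥ 1676144: ⌈1676144/307230⌉ × 307230 = 6 × 307230 = 1843380.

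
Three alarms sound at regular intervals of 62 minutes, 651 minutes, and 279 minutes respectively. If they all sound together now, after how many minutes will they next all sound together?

3906 minutes

They coincide at every common multiple of the periods; the first is the LCM.
62 = 2 × 31
651 = 3 × 7 × 31
279 = 3^2 × 31
LCM(62, 651, 279) = 2 × 3^2 × 7 × 31 = 3906.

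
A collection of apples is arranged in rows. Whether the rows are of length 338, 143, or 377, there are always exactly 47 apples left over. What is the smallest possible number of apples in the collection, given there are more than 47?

107869

N − 47 must be a common multiple of 338, 143, and 377.
338 = 2 × 13^2
143 = 11 × 13
377 = 13 × 29
LCM(338, 143, 377) = 2 × 11 × 13^2 × 29 = 107822.
Smallest N > 47 is LCM + 47 = 107822 + 47 = 107869.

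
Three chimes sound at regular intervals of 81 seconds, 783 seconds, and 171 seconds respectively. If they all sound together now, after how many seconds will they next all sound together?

They coincide at every common multiple of the periods; the first is the LCM.
81 = 3^4
783 = 3^3 × 29
171 = 3^2 × 19
LCM(81, 783, 171) = 3^4 × 19 × 29 = 44631.

44631 seconds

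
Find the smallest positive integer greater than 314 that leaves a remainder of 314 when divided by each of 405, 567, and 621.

65519

N − 314 must be a common multiple of 405, 567, and 621.
405 = 3^4 × 5
567 = 3^4 × 7
621 = 3^3 × 23
LCM(405, 567, 621) = 3^4 × 5 × 7 × 23 = 65205.
Smallest N > 314 is LCM + 314 = 65205 + 314 = 65519.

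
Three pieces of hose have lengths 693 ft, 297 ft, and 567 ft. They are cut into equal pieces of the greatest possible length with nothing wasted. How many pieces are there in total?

173

Piece length = gcd(693, 297, 567).
693 = 3^2 × 7 × 11
297 = 3^3 × 11
567 = 3^4 × 7
gcd(693, 297, 567) = 3^2 = 9.
Total pieces = 693/9 + 297/9 + 567/9 = 77 + 33 + 63 = 173.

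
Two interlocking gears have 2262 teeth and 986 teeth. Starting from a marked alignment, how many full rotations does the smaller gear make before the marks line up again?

They are all back at their starting positions together after one LCM of the periods.
2262 = 2 × 3 × 13 × 29
986 = 2 × 17 × 29
LCM(2262, 986) = 2 × 3 × 13 × 17 × 29 = 38454.
Rotations for period 986: 38454 / 986 = 39.

39 rotations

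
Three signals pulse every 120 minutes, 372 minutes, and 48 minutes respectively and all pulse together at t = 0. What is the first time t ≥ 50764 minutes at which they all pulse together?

Joint pulses occur at multiples of LCM(120, 372, 48).
120 = 2^3 × 3 × 5
372 = 2^2 × 3 × 31
48 = 2^4 × 3
LCM(120, 372, 48) = 2^4 × 3 × 5 × 31 = 7440.
Smallest multiple of 7440 that is ≥ 50764: ⌈50764/7440⌉ × 7440 = 7 × 7440 = 52080.

52080 minutes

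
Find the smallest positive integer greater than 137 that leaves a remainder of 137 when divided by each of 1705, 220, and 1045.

N − 137 must be a common multiple of 1705, 220, and 1045.
1705 = 5 × 11 × 31
220 = 2^2 × 5 × 11
1045 = 5 × 11 × 19
LCM(1705, 220, 1045) = 2^2 × 5 × 11 × 19 × 31 = 129580.
Smallest N > 137 is LCM + 137 = 129580 + 137 = 129717.

129717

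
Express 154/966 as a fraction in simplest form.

154 = 2 × 7 × 11
966 = 2 × 3 × 7 × 23
gcd(154, 966) = 2 × 7 = 14.
Divide numerator and denominator by 14: 154/966 = 11/69.

11/69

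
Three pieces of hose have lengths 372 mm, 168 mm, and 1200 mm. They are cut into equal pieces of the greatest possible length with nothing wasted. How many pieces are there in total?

145

Piece length = gcd(372, 168, 1200).
372 = 2^2 × 3 × 31
168 = 2^3 × 3 × 7
1200 = 2^4 × 3 × 5^2
gcd(372, 168, 1200) = 2^2 × 3 = 12.
Total pieces = 372/12 + 168/12 + 1200/12 = 31 + 14 + 100 = 145.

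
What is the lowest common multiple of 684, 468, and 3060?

684 = 2^2 × 3^2 × 19
468 = 2^2 × 3^2 × 13
3060 = 2^2 × 3^2 × 5 × 17
LCM(684, 468, 3060) = 2^2 × 3^2 × 5 × 13 × 17 × 19 = 755820.

755820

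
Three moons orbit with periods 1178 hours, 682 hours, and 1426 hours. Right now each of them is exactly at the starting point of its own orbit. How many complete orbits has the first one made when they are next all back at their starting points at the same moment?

They are all back at their starting positions together after one LCM of the periods.
1178 = 2 × 19 × 31
682 = 2 × 11 × 31
1426 = 2 × 23 × 31
LCM(1178, 682, 1426) = 2 × 11 × 19 × 23 × 31 = 298034.
Orbits for period 1178: 298034 / 1178 = 253.

253 orbits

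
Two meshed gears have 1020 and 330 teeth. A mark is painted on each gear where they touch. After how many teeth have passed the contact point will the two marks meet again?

11220 teeth

They coincide at every common multiple of the periods; the first is the LCM.
1020 = 2^2 × 3 × 5 × 17
330 = 2 × 3 × 5 × 11
LCM(1020, 330) = 2^2 × 3 × 5 × 11 × 17 = 11220.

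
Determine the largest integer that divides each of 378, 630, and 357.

378 = 2 × 3^3 × 7
630 = 2 × 3^2 × 5 × 7
357 = 3 × 7 × 17
gcd(378, 630, 357) = 3 × 7 = 21.

21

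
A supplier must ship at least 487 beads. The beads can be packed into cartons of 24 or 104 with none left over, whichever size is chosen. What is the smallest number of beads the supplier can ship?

624

The number of beads must be a common multiple of 24 and 104, so a multiple of their LCM.
24 = 2^3 × 3
104 = 2^3 × 13
LCM(24, 104) = 2^3 × 3 × 13 = 312.
Smallest multiple of 312 that is ≥ 487: ⌈487/312⌉ × 312 = 2 × 312 = 624.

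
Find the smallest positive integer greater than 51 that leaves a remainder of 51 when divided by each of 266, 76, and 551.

N − 51 must be a common multiple of 266, 76, and 551.
266 = 2 × 7 × 19
76 = 2^2 × 19
551 = 19 × 29
LCM(266, 76, 551) = 2^2 × 7 × 19 × 29 = 15428.
Smallest N > 51 is LCM + 51 = 15428 + 51 = 15479.

15479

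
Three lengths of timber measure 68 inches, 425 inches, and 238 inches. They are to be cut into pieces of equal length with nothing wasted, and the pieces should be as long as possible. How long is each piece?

The greatest length dividing all of 68, 425, and 238 is their gcd.
68 = 2^2 × 17
425 = 5^2 × 17
238 = 2 × 7 × 17
gcd(68, 425, 238) = 17.

17 inches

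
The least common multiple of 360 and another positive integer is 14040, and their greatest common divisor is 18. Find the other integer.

702

gcd × lcm = product of the two integers, so the other integer is (18 × 14040) / 360 = 702.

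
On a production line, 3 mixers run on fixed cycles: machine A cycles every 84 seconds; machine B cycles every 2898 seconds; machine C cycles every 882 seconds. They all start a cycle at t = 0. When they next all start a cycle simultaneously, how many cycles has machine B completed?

The first common completion time is the LCM of the periods.
84 = 2^2 × 3 × 7
2898 = 2 × 3^2 × 7 × 23
882 = 2 × 3^2 × 7^2
LCM(84, 2898, 882) = 2^2 × 3^2 × 7^2 × 23 = 40572.
Cycles for period 2898: 40572 / 2898 = 14.

14 cycles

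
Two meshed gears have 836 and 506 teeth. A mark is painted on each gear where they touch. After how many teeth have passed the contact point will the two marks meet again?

We need the least common multiple of the intervals.
836 = 2^2 × 11 × 19
506 = 2 × 11 × 23
LCM(836, 506) = 2^2 × 11 × 19 × 23 = 19228.

19228 teeth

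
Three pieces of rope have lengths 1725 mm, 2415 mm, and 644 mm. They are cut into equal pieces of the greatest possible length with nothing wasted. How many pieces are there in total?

208

Piece length = gcd(1725, 2415, 644).
1725 = 3 × 5^2 × 23
2415 = 3 × 5 × 7 × 23
644 = 2^2 × 7 × 23
gcd(1725, 2415, 644) = 23.
Total pieces = 1725/23 + 2415/23 + 644/23 = 75 + 105 + 28 = 208.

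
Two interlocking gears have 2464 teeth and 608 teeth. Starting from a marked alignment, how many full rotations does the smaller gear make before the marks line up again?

77 rotations

All finish a whole number of cycles simultaneously at t = LCM of the periods.
2464 = 2^5 × 7 × 11
608 = 2^5 × 19
LCM(2464, 608) = 2^5 × 7 × 11 × 19 = 46816.
Rotations for period 608: 46816 / 608 = 77.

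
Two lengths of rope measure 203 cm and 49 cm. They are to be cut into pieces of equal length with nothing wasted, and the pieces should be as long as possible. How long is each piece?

By the Euclidean algorithm:
203 = 4 × 49 + 7
49 = 7 × 7 + 0
gcd(203, 49) = 7.

7 cm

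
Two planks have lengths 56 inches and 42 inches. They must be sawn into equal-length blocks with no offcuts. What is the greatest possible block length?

This is the greatest common divisor of 56 and 42.
56 = 2^3 × 7
42 = 2 × 3 × 7
gcd(56, 42) = 2 × 7 = 14.

14 inches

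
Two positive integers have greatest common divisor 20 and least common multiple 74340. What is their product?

1486800

For any two positive integers, gcd × lcm = product = 20 × 74340 = 1486800.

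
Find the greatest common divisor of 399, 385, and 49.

7

399 = 3 × 7 × 19
385 = 5 × 7 × 11
49 = 7^2
gcd(399, 385, 49) = 7.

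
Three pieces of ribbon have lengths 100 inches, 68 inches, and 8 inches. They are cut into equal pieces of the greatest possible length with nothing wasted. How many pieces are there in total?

44

Piece length = gcd(100, 68, 8).
100 = 2^2 × 5^2
68 = 2^2 × 17
8 = 2^3
gcd(100, 68, 8) = 2^2 = 4.
Total pieces = 100/4 + 68/4 + 8/4 = 25 + 17 + 2 = 44.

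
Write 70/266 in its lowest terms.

5/19

70 = 2 × 5 × 7
266 = 2 × 7 × 19
gcd(70, 266) = 2 × 7 = 14.
Divide numerator and denominator by 14: 70/266 = 5/19.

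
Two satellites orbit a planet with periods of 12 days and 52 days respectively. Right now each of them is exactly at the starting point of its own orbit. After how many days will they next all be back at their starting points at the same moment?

156 days

The first simultaneous occurrence is after LCM of the individual periods.
12 = 2^2 × 3
52 = 2^2 × 13
LCM(12, 52) = 2^2 × 3 × 13 = 156.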